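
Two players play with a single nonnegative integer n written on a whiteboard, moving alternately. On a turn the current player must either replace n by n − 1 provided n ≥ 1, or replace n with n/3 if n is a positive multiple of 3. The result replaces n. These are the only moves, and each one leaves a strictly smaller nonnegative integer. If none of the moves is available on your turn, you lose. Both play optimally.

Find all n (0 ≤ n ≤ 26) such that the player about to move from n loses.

0, 2, 4, 7, 9, 11, 13, 15, 17, 19, 22, 24, 26

Work bottom-up. With no move the player to move loses. Otherwise the position is W if at least one move leads to an L position for the opponent, and L if every move leads to a W.
n=0: no move → L
n=1: reaches L-position 0 → W
n=2: only reaches 1(W), which is W → L
n=3: reaches L-position 2 → W
n=4: only reaches 3(W), which is W → L
n=5: reaches L-position 4 → W
n=6: reaches L-position 2 → W
n=7: only reaches 6(W), which is W → L
n=8: reaches L-position 7 → W
n=9: only reaches 3(W), 8(W), all W → L
n=10: reaches L-position 9 → W
n=11: only reaches 10(W), which is W → L
n=12: reaches L-position 4 → W
n=13: only reaches 12(W), which is W → L
n=14: reaches L-position 13 → W
n=15: only reaches 5(W), 14(W), all W → L
n=16: reaches L-position 15 → W
n=17: only reaches 16(W), which is W → L
n=18: reaches L-position 17 → W
n=19: only reaches 18(W), which is W → L
n=20: reaches L-position 19 → W
n=21: reaches L-position 7 → W
n=22: only reaches 21(W), which is W → L
n=23: reaches L-position 22 → W
n=24: only reaches 8(W), 23(W), all W → L
n=25: reaches L-position 24 → W
n=26: only reaches 25(W), which is W → L
Reading off the rows marked L gives the requested list; there are 13 such values of n.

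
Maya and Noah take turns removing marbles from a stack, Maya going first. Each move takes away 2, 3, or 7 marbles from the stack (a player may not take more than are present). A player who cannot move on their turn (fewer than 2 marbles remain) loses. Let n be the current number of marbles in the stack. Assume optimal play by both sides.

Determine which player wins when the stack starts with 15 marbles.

Positions with no move are L. A position that does have a move is losing for the player to move precisely when every available move leads to a winning position for the opponent. Fill in the labels:
n=0: no move → L
n=1: no move → L
n=2: →0(L), so W
n=3: →1(L), so W
n=4: →1(L), so W
n=5: →3(W), 2(W) — all W, so L
n=6: →4(W), 3(W) — all W, so L
n=7: →5(L), so W
n=8: →6(L), so W
n=9: →6(L), so W
n=10: →8(W), 7(W), 3(W) — all W, so L
n=11: →9(W), 8(W), 4(W) — all W, so L
n=12: →10(L), so W
n=13: →11(L), so W
n=14: →11(L), so W
n=15: →13(W), 12(W), 8(W) — all W, so L
The starting position 15 is L: whatever Maya does, the opponent receives a W position.

Noah wins.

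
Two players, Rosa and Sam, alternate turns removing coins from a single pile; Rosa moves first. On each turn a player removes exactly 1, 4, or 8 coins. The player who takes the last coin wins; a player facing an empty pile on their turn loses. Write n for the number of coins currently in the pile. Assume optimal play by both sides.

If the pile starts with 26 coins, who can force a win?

Sam wins.

Label each position W (a win for the player to move) or L (a loss). A position with no legal move is L; any other position is W exactly when some move reaches an L, and L when every move reaches a W.
n=0: no move → L
n=1: →0(L), so W
n=2: →1(W) only, which is W, so L
n=3: →2(L), so W
n=4: →0(L), so W
n=5: →4(W), 1(W) — all W, so L
n=6: →5(L), so W
n=7: →6(W), 3(W) — all W, so L
n=8: →7(L), so W
n=9: →5(L), so W
n=10: →2(L), so W
n=11: →7(L), so W
n=12: →11(W), 8(W), 4(W) — all W, so L
n=13: →12(L), so W
n=14: →13(W), 10(W), 6(W) — all W, so L
n=15: →14(L), so W
n=16: →12(L), so W
n=17: →16(W), 13(W), 9(W) — all W, so L
n=18: →17(L), so W
n=19: →18(W), 15(W), 11(W) — all W, so L
n=20: →19(L), so W
n=21: →17(L), so W
n=22: →14(L), so W
n=23: →19(L), so W
n=24: →23(W), 20(W), 16(W) — all W, so L
n=25: →24(L), so W
n=26: →25(W), 22(W), 18(W) — all W, so L
Every move from 26 reaches a W position, so the mover loses.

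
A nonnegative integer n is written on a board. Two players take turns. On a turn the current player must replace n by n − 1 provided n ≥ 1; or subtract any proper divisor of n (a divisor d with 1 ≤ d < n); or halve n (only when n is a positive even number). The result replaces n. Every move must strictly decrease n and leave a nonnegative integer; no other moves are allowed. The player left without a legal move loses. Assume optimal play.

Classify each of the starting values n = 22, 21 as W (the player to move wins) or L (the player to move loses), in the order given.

22: W, 21: L

Compute win/loss labels from the base case upward. A position with no move is L. Any other position is W if it can reach an L in one move, else L.
n=0: no move → L
n=1: →0(L), so W
n=2: →1(W) only, which is W, so L
n=3: →2(L), so W
n=4: →2(L), so W
n=5: →4(W) only, which is W, so L
n=6: →5(L), so W
n=7: →6(W) only, which is W, so L
n=8: →7(L), so W
n=9: →6(W), 8(W) — all W, so L
n=10: →5(L), so W
n=11: →10(W) only, which is W, so L
n=12: →9(L), so W
n=13: →12(W) only, which is W, so L
n=14: →7(L), so W
n=15: →10(W), 12(W), 14(W) — all W, so L
n=16: →15(L), so W
n=17: →16(W) only, which is W, so L
n=18: →9(L), so W
n=19: →18(W) only, which is W, so L
n=20: →15(L), so W
n=21: →14(W), 18(W), 20(W) — all W, so L
n=22: →11(L), so W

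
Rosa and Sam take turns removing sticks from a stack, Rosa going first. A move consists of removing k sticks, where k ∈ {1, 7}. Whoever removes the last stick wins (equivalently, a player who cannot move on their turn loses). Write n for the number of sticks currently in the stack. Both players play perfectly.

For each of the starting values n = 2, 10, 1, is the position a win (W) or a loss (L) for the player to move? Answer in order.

Compute win/loss labels from the base case upward. A position with no move is L. Any other position is W if it can reach an L in one move, else L.
n=0: no move → L
n=1: →0(L), so W
n=2: →1(W) only, which is W, so L
n=3: →2(L), so W
n=4: →3(W) only, which is W, so L
n=5: →4(L), so W
n=6: →5(W) only, which is W, so L
n=7: →6(L), so W
n=8: →7(W), 1(W) — all W, so L
n=9: →8(L), so W
n=10: →9(W), 3(W) — all W, so L

2: L, 10: L, 1: W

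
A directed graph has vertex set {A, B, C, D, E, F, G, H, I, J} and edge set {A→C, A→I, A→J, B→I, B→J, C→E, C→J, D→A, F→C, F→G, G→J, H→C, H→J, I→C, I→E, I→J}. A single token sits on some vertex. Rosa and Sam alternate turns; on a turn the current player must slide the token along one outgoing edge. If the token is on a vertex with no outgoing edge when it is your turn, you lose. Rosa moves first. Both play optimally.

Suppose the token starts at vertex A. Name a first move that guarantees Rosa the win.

Build the W/L table. Terminal = L. A non-terminal position is W if it has a move to some L; otherwise it is L.
Every edge goes from a vertex to one that appears earlier in the order J, E, C, I, A, H, G, D, F, B, so processing vertices in that order labels each vertex after all of its successors.
J: no outgoing edge → L
E: no outgoing edge → L
C: can move to E, which is L ⇒ W
I: can move to E, which is L ⇒ W
A: can move to J, which is L ⇒ W
H: can move to J, which is L ⇒ W
G: can move to J, which is L ⇒ W
D: the only move is to A(W), a W ⇒ L
F: moves to G(W), C(W); every one is W ⇒ L
B: can move to J, which is L ⇒ W
From A, the L positions reachable in one move are: J.

Move to J.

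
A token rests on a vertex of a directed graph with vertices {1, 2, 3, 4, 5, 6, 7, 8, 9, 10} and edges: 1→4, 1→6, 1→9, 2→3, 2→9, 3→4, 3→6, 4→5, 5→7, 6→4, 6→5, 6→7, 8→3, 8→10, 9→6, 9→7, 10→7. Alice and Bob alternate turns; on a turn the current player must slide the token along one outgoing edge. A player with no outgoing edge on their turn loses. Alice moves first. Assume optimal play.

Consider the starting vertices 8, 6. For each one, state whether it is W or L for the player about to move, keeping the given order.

8: L, 6: W

Build the W/L table. Terminal = L. A non-terminal position is W if it has a move to some L; otherwise it is L.
Every edge goes from a vertex to one that appears earlier in the order 7, 5, 4, 6, 9, 3, 2, 10, 8, 1, so processing vertices in that order labels each vertex after all of its successors.
7: no outgoing edge → L
5: →7(L), so W
4: →5(W) only, which is W, so L
6: →4(L), so W
9: →7(L), so W
3: →4(L), so W
2: →3(W), 9(W) — all W, so L
10: →7(L), so W
8: →10(W), 3(W) — all W, so L
1: →4(L), so W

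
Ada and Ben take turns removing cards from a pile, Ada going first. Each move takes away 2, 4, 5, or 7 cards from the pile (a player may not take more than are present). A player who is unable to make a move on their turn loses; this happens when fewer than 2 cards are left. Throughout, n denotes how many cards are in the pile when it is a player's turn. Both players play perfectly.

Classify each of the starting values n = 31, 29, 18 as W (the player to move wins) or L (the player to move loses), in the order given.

Build the W/L table. Terminal = L. A non-terminal position is W if it has a move to some L; otherwise it is L.
n=0: no move → L
n=1: no move → L
n=2: can move to 0, which is L ⇒ W
n=3: can move to 1, which is L ⇒ W
n=4: can move to 0, which is L ⇒ W
n=5: can move to 1, which is L ⇒ W
n=6: can move to 1, which is L ⇒ W
n=7: can move to 0, which is L ⇒ W
n=8: can move to 1, which is L ⇒ W
n=9: moves to 7(W), 5(W), 4(W), 2(W); every one is W ⇒ L
n=10: moves to 8(W), 6(W), 5(W), 3(W); every one is W ⇒ L
n=11: can move to 9, which is L ⇒ W
n=12: can move to 10, which is L ⇒ W
n=13: can move to 9, which is L ⇒ W
n=14: can move to 10, which is L ⇒ W
n=15: can move to 10, which is L ⇒ W
n=16: can move to 9, which is L ⇒ W
n=17: can move to 10, which is L ⇒ W
n=18: moves to 16(W), 14(W), 13(W), 11(W); every one is W ⇒ L
n=19: moves to 17(W), 15(W), 14(W), 12(W); every one is W ⇒ L
n=20: can move to 18, which is L ⇒ W
n=21: can move to 19, which is L ⇒ W
n=22: can move to 18, which is L ⇒ W
n=23: can move to 19, which is L ⇒ W
n=24: can move to 19, which is L ⇒ W
n=25: can move to 18, which is L ⇒ W
n=26: can move to 19, which is L ⇒ W
n=27: moves to 25(W), 23(W), 22(W), 20(W); every one is W ⇒ L
n=28: moves to 26(W), 24(W), 23(W), 21(W); every one is W ⇒ L
n=29: can move to 27, which is L ⇒ W
n=30: can move to 28, which is L ⇒ W
n=31: can move to 27, which is L ⇒ W

31: W, 29: W, 18: L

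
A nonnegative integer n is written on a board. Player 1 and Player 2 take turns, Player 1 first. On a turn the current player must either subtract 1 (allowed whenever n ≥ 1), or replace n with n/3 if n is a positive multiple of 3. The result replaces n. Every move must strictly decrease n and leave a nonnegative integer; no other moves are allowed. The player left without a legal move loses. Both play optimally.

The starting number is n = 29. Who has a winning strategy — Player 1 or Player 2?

Classify positions by backward induction: terminal positions (no move available) are L. From any other position, the mover wins iff some move reaches an L.
n=0: no move → L
n=1: can move to 0, which is L ⇒ W
n=2: the only move is to 1(W), a W ⇒ L
n=3: can move to 2, which is L ⇒ W
n=4: the only move is to 3(W), a W ⇒ L
n=5: can move to 4, which is L ⇒ W
n=6: can move to 2, which is L ⇒ W
n=7: the only move is to 6(W), a W ⇒ L
n=8: can move to 7, which is L ⇒ W
n=9: moves to 3(W), 8(W); every one is W ⇒ L
n=10: can move to 9, which is L ⇒ W
n=11: the only move is to 10(W), a W ⇒ L
n=12: can move to 4, which is L ⇒ W
n=13: the only move is to 12(W), a W ⇒ L
n=14: can move to 13, which is L ⇒ W
n=15: moves to 5(W), 14(W); every one is W ⇒ L
n=16: can move to 15, which is L ⇒ W
n=17: the only move is to 16(W), a W ⇒ L
n=18: can move to 17, which is L ⇒ W
n=19: the only move is to 18(W), a W ⇒ L
n=20: can move to 19, which is L ⇒ W
n=21: can move to 7, which is L ⇒ W
n=22: the only move is to 21(W), a W ⇒ L
n=23: can move to 22, which is L ⇒ W
n=24: moves to 8(W), 23(W); every one is W ⇒ L
n=25: can move to 24, which is L ⇒ W
n=26: the only move is to 25(W), a W ⇒ L
n=27: can move to 9, which is L ⇒ W
n=28: the only move is to 27(W), a W ⇒ L
n=29: can move to 28, which is L ⇒ W
The starting position 29 is W: Player 1 should move to 28, handing over an L position.

Player 1 wins.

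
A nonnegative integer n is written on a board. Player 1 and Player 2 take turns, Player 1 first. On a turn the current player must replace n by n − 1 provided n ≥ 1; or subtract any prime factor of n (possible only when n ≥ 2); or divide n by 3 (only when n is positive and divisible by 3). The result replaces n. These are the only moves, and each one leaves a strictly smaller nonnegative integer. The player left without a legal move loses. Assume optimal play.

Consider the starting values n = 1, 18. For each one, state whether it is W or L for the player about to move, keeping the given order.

1: W, 18: L

Build the W/L table. Terminal = L. A non-terminal position is W if it has a move to some L; otherwise it is L.
n=0: no move → L
n=1: can move to 0, which is L ⇒ W
n=2: can move to 0, which is L ⇒ W
n=3: can move to 0, which is L ⇒ W
n=4: moves to 2(W), 3(W); every one is W ⇒ L
n=5: can move to 0, which is L ⇒ W
n=6: can move to 4, which is L ⇒ W
n=7: can move to 0, which is L ⇒ W
n=8: moves to 6(W), 7(W); every one is W ⇒ L
n=9: can move to 8, which is L ⇒ W
n=10: can move to 8, which is L ⇒ W
n=11: can move to 0, which is L ⇒ W
n=12: can move to 4, which is L ⇒ W
n=13: can move to 0, which is L ⇒ W
n=14: moves to 7(W), 12(W), 13(W); every one is W ⇒ L
n=15: can move to 14, which is L ⇒ W
n=16: can move to 14, which is L ⇒ W
n=17: can move to 0, which is L ⇒ W
n=18: moves to 6(W), 15(W), 16(W), 17(W); every one is W ⇒ L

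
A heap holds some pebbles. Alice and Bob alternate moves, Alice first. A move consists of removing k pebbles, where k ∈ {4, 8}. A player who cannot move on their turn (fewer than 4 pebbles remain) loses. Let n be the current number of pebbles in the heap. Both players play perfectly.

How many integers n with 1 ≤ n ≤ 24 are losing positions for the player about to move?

8

Label each position W (a win for the player to move) or L (a loss). A position with no legal move is L; any other position is W exactly when some move reaches an L, and L when every move reaches a W.
n=0: no move → L
n=1: no move → L
n=2: no move → L
n=3: no move → L
n=4: reaches L-position 0 → W
n=5: reaches L-position 1 → W
n=6: reaches L-position 2 → W
n=7: reaches L-position 3 → W
n=8: reaches L-position 0 → W
n=9: reaches L-position 1 → W
n=10: reaches L-position 2 → W
n=11: reaches L-position 3 → W
n=12: only reaches 8(W), 4(W), all W → L
n=13: only reaches 9(W), 5(W), all W → L
n=14: only reaches 10(W), 6(W), all W → L
n=15: only reaches 11(W), 7(W), all W → L
n=16: reaches L-position 12 → W
n=17: reaches L-position 13 → W
n=18: reaches L-position 14 → W
n=19: reaches L-position 15 → W
n=20: reaches L-position 12 → W
n=21: reaches L-position 13 → W
n=22: reaches L-position 14 → W
n=23: reaches L-position 15 → W
n=24: only reaches 20(W), 16(W), all W → L
L entries with 1 ≤ n ≤ 24 (n=0 is outside the asked range and is not counted): n = 1, 2, 3, 12, 13, 14, 15, 24; that makes 8.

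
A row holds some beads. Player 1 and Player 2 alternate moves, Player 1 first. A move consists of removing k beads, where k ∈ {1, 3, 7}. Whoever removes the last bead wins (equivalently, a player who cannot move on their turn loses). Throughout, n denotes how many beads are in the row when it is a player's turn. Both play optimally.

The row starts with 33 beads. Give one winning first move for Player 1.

Classify positions by backward induction: terminal positions (no move available) are L. From any other position, the mover wins iff some move reaches an L.
n=0: no move → L
n=1: →0(L), so W
n=2: →1(W) only, which is W, so L
n=3: →2(L), so W
n=4: →3(W), 1(W) — all W, so L
n=5: →4(L), so W
n=6: →5(W), 3(W) — all W, so L
n=7: →6(L), so W
n=8: →7(W), 5(W), 1(W) — all W, so L
n=9: →8(L), so W
n=10: →9(W), 7(W), 3(W) — all W, so L
n=11: →10(L), so W
n=12: →11(W), 9(W), 5(W) — all W, so L
n=13: →12(L), so W
n=14: →13(W), 11(W), 7(W) — all W, so L
n=15: →14(L), so W
n=16: →15(W), 13(W), 9(W) — all W, so L
n=17: →16(L), so W
n=18: →17(W), 15(W), 11(W) — all W, so L
n=19: →18(L), so W
n=20: →19(W), 17(W), 13(W) — all W, so L
n=21: →20(L), so W
n=22: →21(W), 19(W), 15(W) — all W, so L
n=23: →22(L), so W
n=24: →23(W), 21(W), 17(W) — all W, so L
n=25: →24(L), so W
n=26: →25(W), 23(W), 19(W) — all W, so L
n=27: →26(L), so W
n=28: →27(W), 25(W), 21(W) — all W, so L
n=29: →28(L), so W
n=30: →29(W), 27(W), 23(W) — all W, so L
n=31: →30(L), so W
n=32: →31(W), 29(W), 25(W) — all W, so L
n=33: →32(L), so W
From 33, the L positions reachable in one move are: 32, 30, 26. Any move reaching one of these is winning.

Remove 1, leaving 32.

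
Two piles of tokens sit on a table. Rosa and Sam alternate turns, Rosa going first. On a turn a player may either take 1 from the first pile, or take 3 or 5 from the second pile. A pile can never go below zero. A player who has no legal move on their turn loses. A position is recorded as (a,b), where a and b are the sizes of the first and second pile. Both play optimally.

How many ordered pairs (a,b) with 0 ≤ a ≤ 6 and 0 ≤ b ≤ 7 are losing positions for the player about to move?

21

Classify positions by backward induction: terminal positions (no move available) are L. From any other position, the mover wins iff some move reaches an L.
Every move lowers a or b (never raises either), so fill the grid row by row in increasing a, and left to right within a row: each cell's successors are then already labelled.
      b=0  b=1  b=2  b=3  b=4  b=5  b=6  b=7
a=0:    L    L    L    W    W    W    W    W
a=1:    W    W    W    L    L    L    W    W
a=2:    L    L    L    W    W    W    W    W
a=3:    W    W    W    L    L    L    W    W
a=4:    L    L    L    W    W    W    W    W
a=5:    W    W    W    L    L    L    W    W
a=6:    L    L    L    W    W    W    W    W
Cells with no legal move (terminal, hence L): (0,0), (0,1), (0,2).
The remaining L cells, each justified by listing all of its moves:
(1,3): L (options (0,3)(W), (1,0)(W) are all W)
(1,4): L (options (0,4)(W), (1,1)(W) are all W)
(1,5): L (options (0,5)(W), (1,2)(W), (1,0)(W) are all W)
(2,0): L (sole option (1,0)(W) is W)
(2,1): L (sole option (1,1)(W) is W)
(2,2): L (sole option (1,2)(W) is W)
(3,3): L (options (2,3)(W), (3,0)(W) are all W)
(3,4): L (options (2,4)(W), (3,1)(W) are all W)
(3,5): L (options (2,5)(W), (3,2)(W), (3,0)(W) are all W)
(4,0): L (sole option (3,0)(W) is W)
(4,1): L (sole option (3,1)(W) is W)
(4,2): L (sole option (3,2)(W) is W)
(5,3): L (options (4,3)(W), (5,0)(W) are all W)
(5,4): L (options (4,4)(W), (5,1)(W) are all W)
(5,5): L (options (4,5)(W), (5,2)(W), (5,0)(W) are all W)
(6,0): L (sole option (5,0)(W) is W)
(6,1): L (sole option (5,1)(W) is W)
(6,2): L (sole option (5,2)(W) is W)
Every other cell has at least one move into one of the L cells above, so it is W.
L cells per row: a=0: 3, a=1: 3, a=2: 3, a=3: 3, a=4: 3, a=5: 3, a=6: 3; total 21.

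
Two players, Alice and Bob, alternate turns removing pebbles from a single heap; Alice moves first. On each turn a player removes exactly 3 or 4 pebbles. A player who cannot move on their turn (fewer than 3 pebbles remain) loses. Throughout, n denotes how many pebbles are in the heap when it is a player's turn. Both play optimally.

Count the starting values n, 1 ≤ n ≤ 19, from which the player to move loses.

Label each position W (a win for the player to move) or L (a loss). A position with no legal move is L; any other position is W exactly when some move reaches an L, and L when every move reaches a W.
n=0: no move → L
n=1: no move → L
n=2: no move → L
n=3: reaches L-position 0 → W
n=4: reaches L-position 1 → W
n=5: reaches L-position 2 → W
n=6: reaches L-position 2 → W
n=7: only reaches 4(W), 3(W), all W → L
n=8: only reaches 5(W), 4(W), all W → L
n=9: only reaches 6(W), 5(W), all W → L
n=10: reaches L-position 7 → W
n=11: reaches L-position 8 → W
n=12: reaches L-position 9 → W
n=13: reaches L-position 9 → W
n=14: only reaches 11(W), 10(W), all W → L
n=15: only reaches 12(W), 11(W), all W → L
n=16: only reaches 13(W), 12(W), all W → L
n=17: reaches L-position 14 → W
n=18: reaches L-position 15 → W
n=19: reaches L-position 16 → W
L entries with 1 ≤ n ≤ 19 (n=0 is outside the asked range and is not counted): n = 1, 2, 7, 8, 9, 14, 15, 16; that makes 8.

8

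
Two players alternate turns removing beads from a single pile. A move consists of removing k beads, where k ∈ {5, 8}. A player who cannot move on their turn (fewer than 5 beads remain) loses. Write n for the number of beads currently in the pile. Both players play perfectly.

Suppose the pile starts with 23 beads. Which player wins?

Compute win/loss labels from the base case upward. A position with no move is L. Any other position is W if it can reach an L in one move, else L.
n=0: no move → L
n=1: no move → L
n=2: no move → L
n=3: no move → L
n=4: no move → L
n=5: reaches L-position 0 → W
n=6: reaches L-position 1 → W
n=7: reaches L-position 2 → W
n=8: reaches L-position 3 → W
n=9: reaches L-position 4 → W
n=10: reaches L-position 2 → W
n=11: reaches L-position 3 → W
n=12: reaches L-position 4 → W
n=13: only reaches 8(W), 5(W), all W → L
n=14: only reaches 9(W), 6(W), all W → L
n=15: only reaches 10(W), 7(W), all W → L
n=16: only reaches 11(W), 8(W), all W → L
n=17: only reaches 12(W), 9(W), all W → L
n=18: reaches L-position 13 → W
n=19: reaches L-position 14 → W
n=20: reaches L-position 15 → W
n=21: reaches L-position 16 → W
n=22: reaches L-position 17 → W
n=23: reaches L-position 15 → W
The starting position 23 is W: the player to move should remove 8, leaving 15, handing over an L position.

The first player wins.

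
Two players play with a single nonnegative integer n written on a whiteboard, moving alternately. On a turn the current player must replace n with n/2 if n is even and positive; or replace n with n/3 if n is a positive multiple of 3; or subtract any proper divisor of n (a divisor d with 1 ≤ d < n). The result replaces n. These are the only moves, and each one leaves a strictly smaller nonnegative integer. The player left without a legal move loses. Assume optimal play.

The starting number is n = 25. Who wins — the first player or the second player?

Work bottom-up. With no move the player to move loses. Otherwise the position is W if at least one move leads to an L position for the opponent, and L if every move leads to a W.
n=0: no move → L
n=1: no move → L
n=2: →1(L), so W
n=3: →1(L), so W
n=4: →2(W), 3(W) — all W, so L
n=5: →4(L), so W
n=6: →4(L), so W
n=7: →6(W) only, which is W, so L
n=8: →4(L), so W
n=9: →3(W), 6(W), 8(W) — all W, so L
n=10: →9(L), so W
n=11: →10(W) only, which is W, so L
n=12: →4(L), so W
n=13: →12(W) only, which is W, so L
n=14: →7(L), so W
n=15: →5(W), 10(W), 12(W), 14(W) — all W, so L
n=16: →15(L), so W
n=17: →16(W) only, which is W, so L
n=18: →9(L), so W
n=19: →18(W) only, which is W, so L
n=20: →15(L), so W
n=21: →7(L), so W
n=22: →11(L), so W
n=23: →22(W) only, which is W, so L
n=24: →23(L), so W
n=25: →20(W), 24(W) — all W, so L
The starting position 25 is L: whatever the player to move does, the opponent receives a W position.

The second player wins.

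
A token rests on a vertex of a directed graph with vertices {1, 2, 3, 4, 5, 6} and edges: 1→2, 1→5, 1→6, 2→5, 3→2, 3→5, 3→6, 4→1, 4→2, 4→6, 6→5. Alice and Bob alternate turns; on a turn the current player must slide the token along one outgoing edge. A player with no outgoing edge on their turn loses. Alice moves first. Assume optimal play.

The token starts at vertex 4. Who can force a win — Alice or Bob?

Bob wins.

Build the W/L table. Terminal = L. A non-terminal position is W if it has a move to some L; otherwise it is L.
Every edge goes from a vertex to one that appears earlier in the order 5, 2, 6, 1, 4, 3, so processing vertices in that order labels each vertex after all of its successors.
5: no outgoing edge → L
2: reaches L-position 5 → W
6: reaches L-position 5 → W
1: reaches L-position 5 → W
4: only reaches 1(W), 6(W), 2(W), all W → L
3: reaches L-position 5 → W
The starting position 4 is L: whatever Alice does, the opponent receives a W position.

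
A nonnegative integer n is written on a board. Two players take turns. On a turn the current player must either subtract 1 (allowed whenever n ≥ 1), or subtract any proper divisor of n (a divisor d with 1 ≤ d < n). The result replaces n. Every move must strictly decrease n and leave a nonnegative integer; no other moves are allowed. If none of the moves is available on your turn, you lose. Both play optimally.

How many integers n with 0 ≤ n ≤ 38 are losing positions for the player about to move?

19

Compute win/loss labels from the base case upward. A position with no move is L. Any other position is W if it can reach an L in one move, else L.
n=0: no move → L
n=1: can move to 0, which is L ⇒ W
n=2: the only move is to 1(W), a W ⇒ L
n=3: can move to 2, which is L ⇒ W
n=4: can move to 2, which is L ⇒ W
n=5: the only move is to 4(W), a W ⇒ L
n=6: can move to 5, which is L ⇒ W
n=7: the only move is to 6(W), a W ⇒ L
n=8: can move to 7, which is L ⇒ W
n=9: moves to 6(W), 8(W); every one is W ⇒ L
n=10: can move to 5, which is L ⇒ W
n=11: the only move is to 10(W), a W ⇒ L
n=12: can move to 9, which is L ⇒ W
n=13: the only move is to 12(W), a W ⇒ L
n=14: can move to 7, which is L ⇒ W
n=15: moves to 10(W), 12(W), 14(W); every one is W ⇒ L
n=16: can move to 15, which is L ⇒ W
n=17: the only move is to 16(W), a W ⇒ L
n=18: can move to 9, which is L ⇒ W
n=19: the only move is to 18(W), a W ⇒ L
n=20: can move to 15, which is L ⇒ W
n=21: moves to 14(W), 18(W), 20(W); every one is W ⇒ L
n=22: can move to 11, which is L ⇒ W
n=23: the only move is to 22(W), a W ⇒ L
n=24: can move to 21, which is L ⇒ W
n=25: moves to 20(W), 24(W); every one is W ⇒ L
n=26: can move to 13, which is L ⇒ W
n=27: moves to 18(W), 24(W), 26(W); every one is W ⇒ L
n=28: can move to 21, which is L ⇒ W
n=29: the only move is to 28(W), a W ⇒ L
n=30: can move to 15, which is L ⇒ W
n=31: the only move is to 30(W), a W ⇒ L
n=32: can move to 31, which is L ⇒ W
n=33: moves to 22(W), 30(W), 32(W); every one is W ⇒ L
n=34: can move to 17, which is L ⇒ W
n=35: moves to 28(W), 30(W), 34(W); every one is W ⇒ L
n=36: can move to 27, which is L ⇒ W
n=37: the only move is to 36(W), a W ⇒ L
n=38: can move to 19, which is L ⇒ W
L entries with 0 ≤ n ≤ 38: n = 0, 2, 5, 7, 9, 11, 13, 15, 17, 19, 21, 23, 25, 27, 29, 31, 33, 35, 37; that makes 19.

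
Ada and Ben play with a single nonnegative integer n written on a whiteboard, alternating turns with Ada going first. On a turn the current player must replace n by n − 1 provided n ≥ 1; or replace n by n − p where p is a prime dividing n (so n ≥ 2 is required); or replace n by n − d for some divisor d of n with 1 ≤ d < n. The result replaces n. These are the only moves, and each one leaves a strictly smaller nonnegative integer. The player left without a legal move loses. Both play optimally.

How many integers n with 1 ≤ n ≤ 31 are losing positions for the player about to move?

5

Classify positions by backward induction: terminal positions (no move available) are L. From any other position, the mover wins iff some move reaches an L.
n=0: no move → L
n=1: →0(L), so W
n=2: →0(L), so W
n=3: →0(L), so W
n=4: →2(W), 3(W) — all W, so L
n=5: →0(L), so W
n=6: →4(L), so W
n=7: →0(L), so W
n=8: →4(L), so W
n=9: →6(W), 8(W) — all W, so L
n=10: →9(L), so W
n=11: →0(L), so W
n=12: →9(L), so W
n=13: →0(L), so W
n=14: →7(W), 12(W), 13(W) — all W, so L
n=15: →14(L), so W
n=16: →14(L), so W
n=17: →0(L), so W
n=18: →9(L), so W
n=19: →0(L), so W
n=20: →10(W), 15(W), 16(W), 18(W), 19(W) — all W, so L
n=21: →14(L), so W
n=22: →20(L), so W
n=23: →0(L), so W
n=24: →20(L), so W
n=25: →20(L), so W
n=26: →13(W), 24(W), 25(W) — all W, so L
n=27: →26(L), so W
n=28: →14(L), so W
n=29: →0(L), so W
n=30: →20(L), so W
n=31: →0(L), so W
L entries with 1 ≤ n ≤ 31 (n=0 is outside the asked range and is not counted): n = 4, 9, 14, 20, 26; that makes 5.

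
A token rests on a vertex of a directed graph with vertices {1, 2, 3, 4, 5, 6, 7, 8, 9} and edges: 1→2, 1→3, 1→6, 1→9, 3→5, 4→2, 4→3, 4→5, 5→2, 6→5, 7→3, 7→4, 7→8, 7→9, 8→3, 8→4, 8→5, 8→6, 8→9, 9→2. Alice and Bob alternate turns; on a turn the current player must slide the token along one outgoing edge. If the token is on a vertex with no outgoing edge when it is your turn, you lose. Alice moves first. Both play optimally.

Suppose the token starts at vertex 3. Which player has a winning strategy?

Classify positions by backward induction: terminal positions (no move available) are L. From any other position, the mover wins iff some move reaches an L.
Every edge goes from a vertex to one that appears earlier in the order 2, 5, 3, 4, 9, 6, 8, 7, 1, so processing vertices in that order labels each vertex after all of its successors.
2: no outgoing edge → L
5: W (go to 2, an L position)
3: L (sole option 5(W) is W)
4: W (go to 3, an L position)
9: W (go to 2, an L position)
6: L (sole option 5(W) is W)
8: W (go to 6, an L position)
7: W (go to 3, an L position)
1: W (go to 6, an L position)
The starting position 3 is L: whatever Alice does, the opponent receives a W position.

Bob wins.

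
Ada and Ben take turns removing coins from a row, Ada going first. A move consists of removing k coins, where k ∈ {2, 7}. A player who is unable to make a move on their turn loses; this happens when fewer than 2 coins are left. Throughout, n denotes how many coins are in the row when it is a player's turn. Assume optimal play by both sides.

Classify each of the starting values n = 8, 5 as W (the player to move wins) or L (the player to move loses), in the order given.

Compute win/loss labels from the base case upward. A position with no move is L. Any other position is W if it can reach an L in one move, else L.
n=0: no move → L
n=1: no move → L
n=2: can move to 0, which is L ⇒ W
n=3: can move to 1, which is L ⇒ W
n=4: the only move is to 2(W), a W ⇒ L
n=5: the only move is to 3(W), a W ⇒ L
n=6: can move to 4, which is L ⇒ W
n=7: can move to 5, which is L ⇒ W
n=8: can move to 1, which is L ⇒ W

8: W, 5: L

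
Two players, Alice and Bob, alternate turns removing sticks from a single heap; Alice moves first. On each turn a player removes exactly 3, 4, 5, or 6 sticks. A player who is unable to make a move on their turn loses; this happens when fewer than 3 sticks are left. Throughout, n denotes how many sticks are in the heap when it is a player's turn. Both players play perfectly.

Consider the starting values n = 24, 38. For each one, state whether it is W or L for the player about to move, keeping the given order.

Work bottom-up. With no move the player to move loses. Otherwise the position is W if at least one move leads to an L position for the opponent, and L if every move leads to a W.
n=0: no move → L
n=1: no move → L
n=2: no move → L
n=3: reaches L-position 0 → W
n=4: reaches L-position 1 → W
n=5: reaches L-position 2 → W
n=6: reaches L-position 2 → W
n=7: reaches L-position 2 → W
n=8: reaches L-position 2 → W
n=9: only reaches 6(W), 5(W), 4(W), 3(W), all W → L
n=10: only reaches 7(W), 6(W), 5(W), 4(W), all W → L
n=11: only reaches 8(W), 7(W), 6(W), 5(W), all W → L
n=12: reaches L-position 9 → W
n=13: reaches L-position 10 → W
n=14: reaches L-position 11 → W
n=15: reaches L-position 11 → W
n=16: reaches L-position 11 → W
n=17: reaches L-position 11 → W
n=18: only reaches 15(W), 14(W), 13(W), 12(W), all W → L
n=19: only reaches 16(W), 15(W), 14(W), 13(W), all W → L
n=20: only reaches 17(W), 16(W), 15(W), 14(W), all W → L
n=21: reaches L-position 18 → W
n=22: reaches L-position 19 → W
n=23: reaches L-position 20 → W
n=24: reaches L-position 20 → W
n=25: reaches L-position 20 → W
n=26: reaches L-position 20 → W
n=27: only reaches 24(W), 23(W), 22(W), 21(W), all W → L
n=28: only reaches 25(W), 24(W), 23(W), 22(W), all W → L
n=29: only reaches 26(W), 25(W), 24(W), 23(W), all W → L
n=30: reaches L-position 27 → W
n=31: reaches L-position 28 → W
n=32: reaches L-position 29 → W
n=33: reaches L-position 29 → W
n=34: reaches L-position 29 → W
n=35: reaches L-position 29 → W
n=36: only reaches 33(W), 32(W), 31(W), 30(W), all W → L
n=37: only reaches 34(W), 33(W), 32(W), 31(W), all W → L
n=38: only reaches 35(W), 34(W), 33(W), 32(W), all W → L

24: W, 38: L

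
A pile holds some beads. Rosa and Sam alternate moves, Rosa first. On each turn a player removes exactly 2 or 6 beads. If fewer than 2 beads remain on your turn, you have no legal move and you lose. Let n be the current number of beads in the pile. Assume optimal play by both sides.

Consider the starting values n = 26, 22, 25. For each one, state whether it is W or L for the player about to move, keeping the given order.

Build the W/L table. Terminal = L. A non-terminal position is W if it has a move to some L; otherwise it is L.
n=0: no move → L
n=1: no move → L
n=2: W (go to 0, an L position)
n=3: W (go to 1, an L position)
n=4: L (sole option 2(W) is W)
n=5: L (sole option 3(W) is W)
n=6: W (go to 4, an L position)
n=7: W (go to 5, an L position)
n=8: L (options 6(W), 2(W) are all W)
n=9: L (options 7(W), 3(W) are all W)
n=10: W (go to 8, an L position)
n=11: W (go to 9, an L position)
n=12: L (options 10(W), 6(W) are all W)
n=13: L (options 11(W), 7(W) are all W)
n=14: W (go to 12, an L position)
n=15: W (go to 13, an L position)
n=16: L (options 14(W), 10(W) are all W)
n=17: L (options 15(W), 11(W) are all W)
n=18: W (go to 16, an L position)
n=19: W (go to 17, an L position)
n=20: L (options 18(W), 14(W) are all W)
n=21: L (options 19(W), 15(W) are all W)
n=22: W (go to 20, an L position)
n=23: W (go to 21, an L position)
n=24: L (options 22(W), 18(W) are all W)
n=25: L (options 23(W), 19(W) are all W)
n=26: W (go to 24, an L position)

26: W, 22: W, 25: L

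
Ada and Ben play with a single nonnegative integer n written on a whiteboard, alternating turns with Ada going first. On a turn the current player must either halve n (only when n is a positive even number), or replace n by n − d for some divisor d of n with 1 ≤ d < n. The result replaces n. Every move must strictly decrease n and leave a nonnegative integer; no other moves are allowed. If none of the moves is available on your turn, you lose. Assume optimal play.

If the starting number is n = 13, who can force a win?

Classify positions by backward induction: terminal positions (no move available) are L. From any other position, the mover wins iff some move reaches an L.
n=0: no move → L
n=1: no move → L
n=2: W (go to 1, an L position)
n=3: L (sole option 2(W) is W)
n=4: W (go to 3, an L position)
n=5: L (sole option 4(W) is W)
n=6: W (go to 3, an L position)
n=7: L (sole option 6(W) is W)
n=8: W (go to 7, an L position)
n=9: L (options 6(W), 8(W) are all W)
n=10: W (go to 5, an L position)
n=11: L (sole option 10(W) is W)
n=12: W (go to 9, an L position)
n=13: L (sole option 12(W) is W)
Every move from 13 reaches a W position, so the mover loses.

Ben wins.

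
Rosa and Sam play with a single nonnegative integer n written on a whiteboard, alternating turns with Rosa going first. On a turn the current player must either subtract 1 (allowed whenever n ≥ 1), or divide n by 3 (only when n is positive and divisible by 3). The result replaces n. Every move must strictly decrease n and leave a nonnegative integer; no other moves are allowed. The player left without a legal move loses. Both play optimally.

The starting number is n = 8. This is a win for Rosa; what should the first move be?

Move to 7.

Label each position W (a win for the player to move) or L (a loss). A position with no legal move is L; any other position is W exactly when some move reaches an L, and L when every move reaches a W.
n=0: no move → L
n=1: W (go to 0, an L position)
n=2: L (sole option 1(W) is W)
n=3: W (go to 2, an L position)
n=4: L (sole option 3(W) is W)
n=5: W (go to 4, an L position)
n=6: W (go to 2, an L position)
n=7: L (sole option 6(W) is W)
n=8: W (go to 7, an L position)
From 8, the L positions reachable in one move are: 7.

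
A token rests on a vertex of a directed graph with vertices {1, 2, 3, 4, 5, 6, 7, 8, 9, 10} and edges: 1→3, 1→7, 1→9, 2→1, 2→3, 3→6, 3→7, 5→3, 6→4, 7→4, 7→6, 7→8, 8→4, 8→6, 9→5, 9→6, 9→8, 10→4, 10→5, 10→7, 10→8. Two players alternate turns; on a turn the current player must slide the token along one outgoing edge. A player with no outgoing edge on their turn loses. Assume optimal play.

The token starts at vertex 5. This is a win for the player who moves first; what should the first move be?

Use the standard recursion: the mover loses at a terminal position; elsewhere, the mover wins exactly when some move hands the opponent an L position.
Every edge goes from a vertex to one that appears earlier in the order 4, 6, 8, 7, 3, 5, 9, 1, 10, 2, so processing vertices in that order labels each vertex after all of its successors.
4: no outgoing edge → L
6: reaches L-position 4 → W
8: reaches L-position 4 → W
7: reaches L-position 4 → W
3: only reaches 7(W), 6(W), all W → L
5: reaches L-position 3 → W
9: only reaches 5(W), 8(W), 6(W), all W → L
1: reaches L-position 9 → W
10: reaches L-position 4 → W
2: reaches L-position 3 → W
From 5, the L positions reachable in one move are: 3.

Move to 3.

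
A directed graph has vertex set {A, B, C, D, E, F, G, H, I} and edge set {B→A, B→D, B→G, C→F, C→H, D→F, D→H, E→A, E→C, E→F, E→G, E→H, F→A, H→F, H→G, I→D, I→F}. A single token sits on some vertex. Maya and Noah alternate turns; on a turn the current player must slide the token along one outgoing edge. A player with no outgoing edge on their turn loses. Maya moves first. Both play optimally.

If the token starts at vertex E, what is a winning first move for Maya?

Move to C.

Classify positions by backward induction: terminal positions (no move available) are L. From any other position, the mover wins iff some move reaches an L.
Every edge goes from a vertex to one that appears earlier in the order G, A, F, H, C, D, I, E, B, so processing vertices in that order labels each vertex after all of its successors.
G: no outgoing edge → L
A: no outgoing edge → L
F: reaches L-position A → W
H: reaches L-position G → W
C: only reaches H(W), F(W), all W → L
D: only reaches H(W), F(W), all W → L
I: reaches L-position D → W
E: reaches L-position C → W
B: reaches L-position D → W
From E, the L positions reachable in one move are: C, A, G. Any move reaching one of these is winning.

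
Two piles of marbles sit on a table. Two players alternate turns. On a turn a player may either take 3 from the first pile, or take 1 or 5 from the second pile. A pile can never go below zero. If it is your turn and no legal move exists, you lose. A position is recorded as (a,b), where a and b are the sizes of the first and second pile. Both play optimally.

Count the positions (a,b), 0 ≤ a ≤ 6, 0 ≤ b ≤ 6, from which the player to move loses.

Positions with no move are L. A position that does have a move is losing for the player to move precisely when every available move leads to a winning position for the opponent. Fill in the labels:
Every move lowers a or b (never raises either), so fill the grid row by row in increasing a, and left to right within a row: each cell's successors are then already labelled.
      b=0  b=1  b=2  b=3  b=4  b=5  b=6
a=0:    L    W    L    W    L    W    L
a=1:    L    W    L    W    L    W    L
a=2:    L    W    L    W    L    W    L
a=3:    W    L    W    L    W    L    W
a=4:    W    L    W    L    W    L    W
a=5:    W    L    W    L    W    L    W
a=6:    L    W    L    W    L    W    L
Cells with no legal move (terminal, hence L): (0,0), (1,0), (2,0).
The remaining L cells, each justified by listing all of its moves:
(0,2): →(0,1)(W) only, which is W, so L
(0,4): →(0,3)(W) only, which is W, so L
(0,6): →(0,5)(W), (0,1)(W) — all W, so L
(1,2): →(1,1)(W) only, which is W, so L
(1,4): →(1,3)(W) only, which is W, so L
(1,6): →(1,5)(W), (1,1)(W) — all W, so L
(2,2): →(2,1)(W) only, which is W, so L
(2,4): →(2,3)(W) only, which is W, so L
(2,6): →(2,5)(W), (2,1)(W) — all W, so L
(3,1): →(0,1)(W), (3,0)(W) — all W, so L
(3,3): →(0,3)(W), (3,2)(W) — all W, so L
(3,5): →(0,5)(W), (3,4)(W), (3,0)(W) — all W, so L
(4,1): →(1,1)(W), (4,0)(W) — all W, so L
(4,3): →(1,3)(W), (4,2)(W) — all W, so L
(4,5): →(1,5)(W), (4,4)(W), (4,0)(W) — all W, so L
(5,1): →(2,1)(W), (5,0)(W) — all W, so L
(5,3): →(2,3)(W), (5,2)(W) — all W, so L
(5,5): →(2,5)(W), (5,4)(W), (5,0)(W) — all W, so L
(6,0): →(3,0)(W) only, which is W, so L
(6,2): →(3,2)(W), (6,1)(W) — all W, so L
(6,4): →(3,4)(W), (6,3)(W) — all W, so L
(6,6): →(3,6)(W), (6,5)(W), (6,1)(W) — all W, so L
Every other cell has at least one move into one of the L cells above, so it is W.
L cells per row: a=0: 4, a=1: 4, a=2: 4, a=3: 3, a=4: 3, a=5: 3, a=6: 4; total 25.

25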